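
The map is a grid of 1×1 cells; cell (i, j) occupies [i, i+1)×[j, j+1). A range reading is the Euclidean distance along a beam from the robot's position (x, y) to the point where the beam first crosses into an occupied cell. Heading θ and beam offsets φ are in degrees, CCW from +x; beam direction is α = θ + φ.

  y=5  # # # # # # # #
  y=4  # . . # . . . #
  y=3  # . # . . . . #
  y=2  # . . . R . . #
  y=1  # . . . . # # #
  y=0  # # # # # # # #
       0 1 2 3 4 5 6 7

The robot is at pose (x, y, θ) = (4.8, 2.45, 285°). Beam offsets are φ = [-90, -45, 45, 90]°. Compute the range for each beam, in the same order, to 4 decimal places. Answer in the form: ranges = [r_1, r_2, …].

ranges = [3.9340, 1.6743, 0.9000, 2.2776]

beam 1: φ=-90°, α=195°
  dir = (cos 195°, sin 195°) = (-0.9659, -0.2588); from cell (4,2)
  next x-line at t=0.8282, next y-line at t=1.7387; Δt_x=1.0353, Δt_y=3.8637
    x: enter (3,2) at t=0.8282
    y: enter (3,1) at t=1.7387
    x: enter (2,1) at t=1.8635
    x: enter (1,1) at t=2.8988
    x: enter (0,1) at t=3.9340 ← occupied
  → r_1 = 3.9340
beam 2: φ=-45°, α=240°
  dir = (cos 240°, sin 240°) = (-0.5000, -0.8660); from cell (4,2)
  next x-line at t=1.6000, next y-line at t=0.5196; Δt_x=2.0000, Δt_y=1.1547
    y: enter (4,1) at t=0.5196
    x: enter (3,1) at t=1.6000
    y: enter (3,0) at t=1.6743 ← occupied
  → r_2 = 1.6743
beam 3: φ=45°, α=330°
  dir = (cos 330°, sin 330°) = (0.8660, -0.5000); from cell (4,2)
  next x-line at t=0.2309, next y-line at t=0.9000; Δt_x=1.1547, Δt_y=2.0000
    x: enter (5,2) at t=0.2309
    y: enter (5,1) at t=0.9000 ← occupied
  → r_3 = 0.9000
beam 4: φ=90°, α=15°
  dir = (cos 15°, sin 15°) = (0.9659, 0.2588); from cell (4,2)
  next x-line at t=0.2071, next y-line at t=2.1250; Δt_x=1.0353, Δt_y=3.8637
    x: enter (5,2) at t=0.2071
    x: enter (6,2) at t=1.2423
    y: enter (6,3) at t=2.1250
    x: enter (7,3) at t=2.2776 ← occupied
  → r_4 = 2.2776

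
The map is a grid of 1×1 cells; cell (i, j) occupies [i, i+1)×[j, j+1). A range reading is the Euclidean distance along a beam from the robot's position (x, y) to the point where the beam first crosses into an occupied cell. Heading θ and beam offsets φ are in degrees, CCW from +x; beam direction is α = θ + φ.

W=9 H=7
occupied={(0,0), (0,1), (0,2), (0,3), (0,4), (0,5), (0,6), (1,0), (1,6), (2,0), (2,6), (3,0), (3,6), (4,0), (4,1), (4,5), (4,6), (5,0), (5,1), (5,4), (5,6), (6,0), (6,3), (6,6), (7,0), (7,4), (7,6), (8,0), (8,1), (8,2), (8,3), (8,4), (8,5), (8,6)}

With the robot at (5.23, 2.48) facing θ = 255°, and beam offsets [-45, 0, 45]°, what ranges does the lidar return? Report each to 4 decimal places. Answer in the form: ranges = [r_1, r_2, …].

beam 1: φ=-45°, α=210°
  cosα=-0.8660 sinα=-0.5000 | (5,2) | tMaxX 0.2656 tMaxY 0.9600 | tΔX 1.1547 tΔY 2.0000
    t=0.2656 [x] (4,2)
    t=0.9600 [y] (4,1) — stop
  → r_1 = 0.9600
beam 2: φ=0°, α=255°
  cosα=-0.2588 sinα=-0.9659 | (5,2) | tMaxX 0.8887 tMaxY 0.4969 | tΔX 3.8637 tΔY 1.0353
    t=0.4969 [y] (5,1) — stop
  → r_2 = 0.4969
beam 3: φ=45°, α=300°
  cosα=0.5000 sinα=-0.8660 | (5,2) | tMaxX 1.5400 tMaxY 0.5543 | tΔX 2.0000 tΔY 1.1547
    t=0.5543 [y] (5,1) — stop
  → r_3 = 0.5543

ranges = [0.9600, 0.4969, 0.5543]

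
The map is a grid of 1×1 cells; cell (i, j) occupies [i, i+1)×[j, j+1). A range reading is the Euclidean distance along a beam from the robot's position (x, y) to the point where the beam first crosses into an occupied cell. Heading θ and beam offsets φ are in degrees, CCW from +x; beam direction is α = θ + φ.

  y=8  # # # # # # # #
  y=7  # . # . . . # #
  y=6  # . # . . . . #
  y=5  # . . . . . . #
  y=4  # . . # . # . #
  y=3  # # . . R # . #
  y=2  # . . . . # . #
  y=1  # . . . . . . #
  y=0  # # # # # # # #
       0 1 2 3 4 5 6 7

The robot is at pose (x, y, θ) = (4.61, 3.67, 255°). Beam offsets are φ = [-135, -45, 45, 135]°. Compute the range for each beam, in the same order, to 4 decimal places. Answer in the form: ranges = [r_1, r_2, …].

ranges = [1.2200, 4.1685, 0.7800, 0.4503]

beam 1: φ=-135°, α=120°
  dir = (cos 120°, sin 120°) = (-0.5000, 0.8660); from cell (4,3)
  next x-line at t=1.2200, next y-line at t=0.3811; Δt_x=2.0000, Δt_y=1.1547
    y: enter (4,4) at t=0.3811
    x: enter (3,4) at t=1.2200 ← occupied
  → r_1 = 1.2200
beam 2: φ=-45°, α=210°
  dir = (cos 210°, sin 210°) = (-0.8660, -0.5000); from cell (4,3)
  next x-line at t=0.7044, next y-line at t=1.3400; Δt_x=1.1547, Δt_y=2.0000
    x: enter (3,3) at t=0.7044
    y: enter (3,2) at t=1.3400
    x: enter (2,2) at t=1.8591
    x: enter (1,2) at t=3.0138
    y: enter (1,1) at t=3.3400
    x: enter (0,1) at t=4.1685 ← occupied
  → r_2 = 4.1685
beam 3: φ=45°, α=300°
  dir = (cos 300°, sin 300°) = (0.5000, -0.8660); from cell (4,3)
  next x-line at t=0.7800, next y-line at t=0.7736; Δt_x=2.0000, Δt_y=1.1547
    y: enter (4,2) at t=0.7736
    x: enter (5,2) at t=0.7800 ← occupied
  → r_3 = 0.7800
beam 4: φ=135°, α=30°
  dir = (cos 30°, sin 30°) = (0.8660, 0.5000); from cell (4,3)
  next x-line at t=0.4503, next y-line at t=0.6600; Δt_x=1.1547, Δt_y=2.0000
    x: enter (5,3) at t=0.4503 ← occupied
  → r_4 = 0.4503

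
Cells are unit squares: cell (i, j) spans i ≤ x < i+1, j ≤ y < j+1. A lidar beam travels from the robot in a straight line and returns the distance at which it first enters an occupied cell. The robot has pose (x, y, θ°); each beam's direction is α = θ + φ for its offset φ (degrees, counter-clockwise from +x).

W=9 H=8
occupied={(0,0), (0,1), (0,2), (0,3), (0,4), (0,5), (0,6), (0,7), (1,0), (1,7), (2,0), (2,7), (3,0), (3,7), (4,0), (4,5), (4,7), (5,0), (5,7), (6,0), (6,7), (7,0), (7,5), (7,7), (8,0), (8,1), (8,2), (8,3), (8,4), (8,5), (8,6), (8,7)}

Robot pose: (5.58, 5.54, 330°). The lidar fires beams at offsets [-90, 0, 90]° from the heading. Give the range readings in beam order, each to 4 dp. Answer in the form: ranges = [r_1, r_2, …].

beam 1: φ=-90°, α=240°
  direction (-0.5000, -0.8660); cell (5,5); t to first gridline: x 1.1600, y 0.6235 (then +2.0000 / +1.1547)
    (5,4) via y @ 0.6235
    (4,4) via x @ 1.1600
    (4,3) via y @ 1.7782
    (4,2) via y @ 2.9329
    (3,2) via x @ 3.1600
    (3,1) via y @ 4.0876
    (2,1) via x @ 5.1600
    (2,0) via y @ 5.2423  # hit
  → r_1 = 5.2423
beam 2: φ=0°, α=330°
  direction (0.8660, -0.5000); cell (5,5); t to first gridline: x 0.4850, y 1.0800 (then +1.1547 / +2.0000)
    (6,5) via x @ 0.4850
    (6,4) via y @ 1.0800
    (7,4) via x @ 1.6397
    (8,4) via x @ 2.7944  # hit
  → r_2 = 2.7944
beam 3: φ=90°, α=60°
  direction (0.5000, 0.8660); cell (5,5); t to first gridline: x 0.8400, y 0.5312 (then +2.0000 / +1.1547)
    (5,6) via y @ 0.5312
    (6,6) via x @ 0.8400
    (6,7) via y @ 1.6859  # hit
  → r_3 = 1.6859

ranges = [5.2423, 2.7944, 1.6859]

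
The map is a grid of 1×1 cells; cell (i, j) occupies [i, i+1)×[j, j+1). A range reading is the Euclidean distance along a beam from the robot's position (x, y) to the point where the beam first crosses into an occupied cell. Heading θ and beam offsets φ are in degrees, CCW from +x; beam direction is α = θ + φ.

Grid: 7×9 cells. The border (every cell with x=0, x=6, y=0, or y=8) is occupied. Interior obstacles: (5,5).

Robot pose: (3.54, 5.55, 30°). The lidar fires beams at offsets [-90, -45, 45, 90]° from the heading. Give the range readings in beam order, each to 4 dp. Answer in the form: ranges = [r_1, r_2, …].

beam 1: φ=-90°, α=300°
  direction (0.5000, -0.8660); cell (3,5); t to first gridline: x 0.9200, y 0.6351 (then +2.0000 / +1.1547)
    (3,4) via y @ 0.6351
    (4,4) via x @ 0.9200
    (4,3) via y @ 1.7898
    (5,3) via x @ 2.9200
    (5,2) via y @ 2.9445
    (5,1) via y @ 4.0992
    (6,1) via x @ 4.9200  # hit
  → r_1 = 4.9200
beam 2: φ=-45°, α=345°
  direction (0.9659, -0.2588); cell (3,5); t to first gridline: x 0.4762, y 2.1250 (then +1.0353 / +3.8637)
    (4,5) via x @ 0.4762
    (5,5) via x @ 1.5115  # hit
  → r_2 = 1.5115
beam 3: φ=45°, α=75°
  direction (0.2588, 0.9659); cell (3,5); t to first gridline: x 1.7773, y 0.4659 (then +3.8637 / +1.0353)
    (3,6) via y @ 0.4659
    (3,7) via y @ 1.5012
    (4,7) via x @ 1.7773
    (4,8) via y @ 2.5364  # hit
  → r_3 = 2.5364
beam 4: φ=90°, α=120°
  direction (-0.5000, 0.8660); cell (3,5); t to first gridline: x 1.0800, y 0.5196 (then +2.0000 / +1.1547)
    (3,6) via y @ 0.5196
    (2,6) via x @ 1.0800
    (2,7) via y @ 1.6743
    (2,8) via y @ 2.8290  # hit
  → r_4 = 2.8290

ranges = [4.9200, 1.5115, 2.5364, 2.8290]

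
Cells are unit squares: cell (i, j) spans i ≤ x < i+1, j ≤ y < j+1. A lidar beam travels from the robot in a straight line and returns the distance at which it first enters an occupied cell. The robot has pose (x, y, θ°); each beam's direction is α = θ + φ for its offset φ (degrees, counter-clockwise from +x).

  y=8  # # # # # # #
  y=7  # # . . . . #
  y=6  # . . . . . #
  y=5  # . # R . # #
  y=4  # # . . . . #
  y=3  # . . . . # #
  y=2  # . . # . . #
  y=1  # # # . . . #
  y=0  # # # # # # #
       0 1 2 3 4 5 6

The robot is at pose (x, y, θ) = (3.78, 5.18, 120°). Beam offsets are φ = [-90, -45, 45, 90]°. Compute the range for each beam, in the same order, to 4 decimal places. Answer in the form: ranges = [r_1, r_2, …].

beam 1: φ=-90°, α=30°
  d=(0.8660,0.5000)  start (3,5)  tX=0.2540 tY=1.6400  stride 1/|dx|=1.1547 1/|dy|=2.0000
    cross x-line → (4,5), t=0.2540
    cross x-line → (5,5), t=1.4087 (wall)
  → r_1 = 1.4087
beam 2: φ=-45°, α=75°
  d=(0.2588,0.9659)  start (3,5)  tX=0.8500 tY=0.8489  stride 1/|dx|=3.8637 1/|dy|=1.0353
    cross y-line → (3,6), t=0.8489
    cross x-line → (4,6), t=0.8500
    cross y-line → (4,7), t=1.8842
    cross y-line → (4,8), t=2.9195 (wall)
  → r_2 = 2.9195
beam 3: φ=45°, α=165°
  d=(-0.9659,0.2588)  start (3,5)  tX=0.8075 tY=3.1682  stride 1/|dx|=1.0353 1/|dy|=3.8637
    cross x-line → (2,5), t=0.8075 (wall)
  → r_3 = 0.8075
beam 4: φ=90°, α=210°
  d=(-0.8660,-0.5000)  start (3,5)  tX=0.9007 tY=0.3600  stride 1/|dx|=1.1547 1/|dy|=2.0000
    cross y-line → (3,4), t=0.3600
    cross x-line → (2,4), t=0.9007
    cross x-line → (1,4), t=2.0554 (wall)
  → r_4 = 2.0554

ranges = [1.4087, 2.9195, 0.8075, 2.0554]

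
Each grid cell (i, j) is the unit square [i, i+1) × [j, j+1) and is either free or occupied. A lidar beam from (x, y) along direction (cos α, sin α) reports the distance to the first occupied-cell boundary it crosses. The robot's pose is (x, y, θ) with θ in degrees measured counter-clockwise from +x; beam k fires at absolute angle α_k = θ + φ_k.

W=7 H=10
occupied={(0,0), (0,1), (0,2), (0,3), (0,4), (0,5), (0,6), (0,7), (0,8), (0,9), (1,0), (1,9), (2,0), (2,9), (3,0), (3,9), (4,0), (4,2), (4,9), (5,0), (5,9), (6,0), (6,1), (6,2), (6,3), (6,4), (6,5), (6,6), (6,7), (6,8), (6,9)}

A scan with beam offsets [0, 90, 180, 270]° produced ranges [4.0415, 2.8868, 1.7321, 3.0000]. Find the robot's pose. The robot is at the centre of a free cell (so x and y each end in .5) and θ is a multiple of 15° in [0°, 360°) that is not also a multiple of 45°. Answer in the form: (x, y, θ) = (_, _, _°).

(x, y, θ) = (2.5, 6.5, 330°)

Enumerate (i+0.5, j+0.5, θ) over the 39 free cells and 16 admissible headings. For each, cast all 4 beams and compare to the given ranges.
  (4.5, 6.5, 60°): beam 1 = 2.8868 ≠ 4.0415 ✗
  (2.5, 3.5, 300°): beam 1 = 2.8868 ≠ 4.0415 ✗
  (1.5, 2.5, 330°): beam 1 = 3.0000 ≠ 4.0415 ✗
  …
  (2.5, 6.5, 330°): r_1=4.0415, r_2=2.8868, r_3=1.7321, r_4=3.0000 — all match ✓
No second candidate reproduces the full scan.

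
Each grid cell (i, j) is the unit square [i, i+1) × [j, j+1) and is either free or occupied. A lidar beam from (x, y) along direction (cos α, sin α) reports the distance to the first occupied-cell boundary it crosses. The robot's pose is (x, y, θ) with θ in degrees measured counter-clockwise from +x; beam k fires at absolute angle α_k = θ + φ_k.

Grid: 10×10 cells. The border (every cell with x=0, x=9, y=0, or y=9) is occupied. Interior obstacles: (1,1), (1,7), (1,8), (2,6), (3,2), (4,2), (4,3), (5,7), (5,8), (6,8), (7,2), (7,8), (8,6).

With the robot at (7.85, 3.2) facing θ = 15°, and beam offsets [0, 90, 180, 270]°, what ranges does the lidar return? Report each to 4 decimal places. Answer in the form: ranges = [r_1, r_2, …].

ranges = [1.1906, 4.9693, 0.7727, 0.2071]

beam 1: φ=0°, α=15°
  cosα=0.9659 sinα=0.2588 | (7,3) | tMaxX 0.1553 tMaxY 3.0910 | tΔX 1.0353 tΔY 3.8637
    t=0.1553 [x] (8,3)
    t=1.1906 [x] (9,3) — stop
  → r_1 = 1.1906
beam 2: φ=90°, α=105°
  cosα=-0.2588 sinα=0.9659 | (7,3) | tMaxX 3.2841 tMaxY 0.8282 | tΔX 3.8637 tΔY 1.0353
    t=0.8282 [y] (7,4)
    t=1.8635 [y] (7,5)
    t=2.8988 [y] (7,6)
    t=3.2841 [x] (6,6)
    t=3.9340 [y] (6,7)
    t=4.9693 [y] (6,8) — stop
  → r_2 = 4.9693
beam 3: φ=180°, α=195°
  cosα=-0.9659 sinα=-0.2588 | (7,3) | tMaxX 0.8800 tMaxY 0.7727 | tΔX 1.0353 tΔY 3.8637
    t=0.7727 [y] (7,2) — stop
  → r_3 = 0.7727
beam 4: φ=270°, α=285°
  cosα=0.2588 sinα=-0.9659 | (7,3) | tMaxX 0.5796 tMaxY 0.2071 | tΔX 3.8637 tΔY 1.0353
    t=0.2071 [y] (7,2) — stop
  → r_4 = 0.2071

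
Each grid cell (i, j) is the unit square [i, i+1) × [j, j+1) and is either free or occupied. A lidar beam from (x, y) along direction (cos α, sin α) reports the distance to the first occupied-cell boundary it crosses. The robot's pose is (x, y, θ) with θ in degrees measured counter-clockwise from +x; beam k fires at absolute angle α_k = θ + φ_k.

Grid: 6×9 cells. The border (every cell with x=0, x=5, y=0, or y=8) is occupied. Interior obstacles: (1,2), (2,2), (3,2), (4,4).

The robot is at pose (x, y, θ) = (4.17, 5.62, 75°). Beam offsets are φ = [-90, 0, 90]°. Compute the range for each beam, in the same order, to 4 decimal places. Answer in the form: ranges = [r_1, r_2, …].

ranges = [0.8593, 2.4640, 3.2818]

beam 1: φ=-90°, α=345°
  dir = (cos 345°, sin 345°) = (0.9659, -0.2588); from cell (4,5)
  next x-line at t=0.8593, next y-line at t=2.3955; Δt_x=1.0353, Δt_y=3.8637
    x: enter (5,5) at t=0.8593 ← occupied
  → r_1 = 0.8593
beam 2: φ=0°, α=75°
  dir = (cos 75°, sin 75°) = (0.2588, 0.9659); from cell (4,5)
  next x-line at t=3.2069, next y-line at t=0.3934; Δt_x=3.8637, Δt_y=1.0353
    y: enter (4,6) at t=0.3934
    y: enter (4,7) at t=1.4287
    y: enter (4,8) at t=2.4640 ← occupied
  → r_2 = 2.4640
beam 3: φ=90°, α=165°
  dir = (cos 165°, sin 165°) = (-0.9659, 0.2588); from cell (4,5)
  next x-line at t=0.1760, next y-line at t=1.4682; Δt_x=1.0353, Δt_y=3.8637
    x: enter (3,5) at t=0.1760
    x: enter (2,5) at t=1.2113
    y: enter (2,6) at t=1.4682
    x: enter (1,6) at t=2.2465
    x: enter (0,6) at t=3.2818 ← occupied
  → r_3 = 3.2818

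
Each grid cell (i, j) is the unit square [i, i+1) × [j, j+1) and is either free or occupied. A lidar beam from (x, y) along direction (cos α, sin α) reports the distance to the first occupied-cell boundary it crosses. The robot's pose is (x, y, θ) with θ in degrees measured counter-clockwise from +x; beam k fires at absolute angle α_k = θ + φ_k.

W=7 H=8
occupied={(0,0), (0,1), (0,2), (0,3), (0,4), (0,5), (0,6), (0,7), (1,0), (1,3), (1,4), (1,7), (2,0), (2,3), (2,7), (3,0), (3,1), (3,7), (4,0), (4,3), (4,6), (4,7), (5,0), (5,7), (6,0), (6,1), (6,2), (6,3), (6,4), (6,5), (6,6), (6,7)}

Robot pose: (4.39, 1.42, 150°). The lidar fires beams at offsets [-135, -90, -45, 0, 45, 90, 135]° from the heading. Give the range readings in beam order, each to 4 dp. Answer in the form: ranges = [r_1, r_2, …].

ranges = [1.6668, 3.2200, 5.7768, 0.4503, 0.4038, 0.4850, 0.4348]

beam 1: φ=-135°, α=15°
  cosα=0.9659 sinα=0.2588 | (4,1) | tMaxX 0.6315 tMaxY 2.2409 | tΔX 1.0353 tΔY 3.8637
    t=0.6315 [x] (5,1)
    t=1.6668 [x] (6,1) — stop
  → r_1 = 1.6668
beam 2: φ=-90°, α=60°
  cosα=0.5000 sinα=0.8660 | (4,1) | tMaxX 1.2200 tMaxY 0.6697 | tΔX 2.0000 tΔY 1.1547
    t=0.6697 [y] (4,2)
    t=1.2200 [x] (5,2)
    t=1.8244 [y] (5,3)
    t=2.9791 [y] (5,4)
    t=3.2200 [x] (6,4) — stop
  → r_2 = 3.2200
beam 3: φ=-45°, α=105°
  cosα=-0.2588 sinα=0.9659 | (4,1) | tMaxX 1.5068 tMaxY 0.6005 | tΔX 3.8637 tΔY 1.0353
    t=0.6005 [y] (4,2)
    t=1.5068 [x] (3,2)
    t=1.6357 [y] (3,3)
    t=2.6710 [y] (3,4)
    t=3.7063 [y] (3,5)
    t=4.7416 [y] (3,6)
    t=5.3705 [x] (2,6)
    t=5.7768 [y] (2,7) — stop
  → r_3 = 5.7768
beam 4: φ=0°, α=150°
  cosα=-0.8660 sinα=0.5000 | (4,1) | tMaxX 0.4503 tMaxY 1.1600 | tΔX 1.1547 tΔY 2.0000
    t=0.4503 [x] (3,1) — stop
  → r_4 = 0.4503
beam 5: φ=45°, α=195°
  cosα=-0.9659 sinα=-0.2588 | (4,1) | tMaxX 0.4038 tMaxY 1.6228 | tΔX 1.0353 tΔY 3.8637
    t=0.4038 [x] (3,1) — stop
  → r_5 = 0.4038
beam 6: φ=90°, α=240°
  cosα=-0.5000 sinα=-0.8660 | (4,1) | tMaxX 0.7800 tMaxY 0.4850 | tΔX 2.0000 tΔY 1.1547
    t=0.4850 [y] (4,0) — stop
  → r_6 = 0.4850
beam 7: φ=135°, α=285°
  cosα=0.2588 sinα=-0.9659 | (4,1) | tMaxX 2.3569 tMaxY 0.4348 | tΔX 3.8637 tΔY 1.0353
    t=0.4348 [y] (4,0) — stop
  → r_7 = 0.4348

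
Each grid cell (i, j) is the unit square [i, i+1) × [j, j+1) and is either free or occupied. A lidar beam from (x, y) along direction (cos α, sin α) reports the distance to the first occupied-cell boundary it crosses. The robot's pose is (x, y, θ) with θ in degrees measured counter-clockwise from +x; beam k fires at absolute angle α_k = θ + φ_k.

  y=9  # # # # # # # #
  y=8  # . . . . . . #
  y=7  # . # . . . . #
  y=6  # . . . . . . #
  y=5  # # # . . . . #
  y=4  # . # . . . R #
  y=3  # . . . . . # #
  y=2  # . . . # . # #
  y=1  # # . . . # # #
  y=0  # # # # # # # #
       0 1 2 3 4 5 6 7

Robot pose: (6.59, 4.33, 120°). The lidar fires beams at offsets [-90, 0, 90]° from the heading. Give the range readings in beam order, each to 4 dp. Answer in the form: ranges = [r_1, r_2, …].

beam 1: φ=-90°, α=30°
  dir = (cos 30°, sin 30°) = (0.8660, 0.5000); from cell (6,4)
  next x-line at t=0.4734, next y-line at t=1.3400; Δt_x=1.1547, Δt_y=2.0000
    x: enter (7,4) at t=0.4734 ← occupied
  → r_1 = 0.4734
beam 2: φ=0°, α=120°
  dir = (cos 120°, sin 120°) = (-0.5000, 0.8660); from cell (6,4)
  next x-line at t=1.1800, next y-line at t=0.7736; Δt_x=2.0000, Δt_y=1.1547
    y: enter (6,5) at t=0.7736
    x: enter (5,5) at t=1.1800
    y: enter (5,6) at t=1.9283
    y: enter (5,7) at t=3.0831
    x: enter (4,7) at t=3.1800
    y: enter (4,8) at t=4.2378
    x: enter (3,8) at t=5.1800
    y: enter (3,9) at t=5.3925 ← occupied
  → r_2 = 5.3925
beam 3: φ=90°, α=210°
  dir = (cos 210°, sin 210°) = (-0.8660, -0.5000); from cell (6,4)
  next x-line at t=0.6813, next y-line at t=0.6600; Δt_x=1.1547, Δt_y=2.0000
    y: enter (6,3) at t=0.6600 ← occupied
  → r_3 = 0.6600

ranges = [0.4734, 5.3925, 0.6600]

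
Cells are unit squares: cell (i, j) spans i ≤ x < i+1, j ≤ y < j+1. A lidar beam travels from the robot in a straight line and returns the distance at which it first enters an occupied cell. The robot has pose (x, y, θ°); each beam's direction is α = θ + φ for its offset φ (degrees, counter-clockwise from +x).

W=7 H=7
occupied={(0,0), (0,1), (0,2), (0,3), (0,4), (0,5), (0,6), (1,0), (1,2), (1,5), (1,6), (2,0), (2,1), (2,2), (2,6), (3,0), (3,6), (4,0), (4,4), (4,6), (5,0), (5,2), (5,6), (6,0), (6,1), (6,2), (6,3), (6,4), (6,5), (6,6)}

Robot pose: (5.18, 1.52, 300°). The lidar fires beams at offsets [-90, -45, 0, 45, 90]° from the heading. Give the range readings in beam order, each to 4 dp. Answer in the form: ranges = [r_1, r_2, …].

beam 1: φ=-90°, α=210°
  dir = (cos 210°, sin 210°) = (-0.8660, -0.5000); from cell (5,1)
  next x-line at t=0.2078, next y-line at t=1.0400; Δt_x=1.1547, Δt_y=2.0000
    x: enter (4,1) at t=0.2078
    y: enter (4,0) at t=1.0400 ← occupied
  → r_1 = 1.0400
beam 2: φ=-45°, α=255°
  dir = (cos 255°, sin 255°) = (-0.2588, -0.9659); from cell (5,1)
  next x-line at t=0.6955, next y-line at t=0.5383; Δt_x=3.8637, Δt_y=1.0353
    y: enter (5,0) at t=0.5383 ← occupied
  → r_2 = 0.5383
beam 3: φ=0°, α=300°
  dir = (cos 300°, sin 300°) = (0.5000, -0.8660); from cell (5,1)
  next x-line at t=1.6400, next y-line at t=0.6004; Δt_x=2.0000, Δt_y=1.1547
    y: enter (5,0) at t=0.6004 ← occupied
  → r_3 = 0.6004
beam 4: φ=45°, α=345°
  dir = (cos 345°, sin 345°) = (0.9659, -0.2588); from cell (5,1)
  next x-line at t=0.8489, next y-line at t=2.0091; Δt_x=1.0353, Δt_y=3.8637
    x: enter (6,1) at t=0.8489 ← occupied
  → r_4 = 0.8489
beam 5: φ=90°, α=30°
  dir = (cos 30°, sin 30°) = (0.8660, 0.5000); from cell (5,1)
  next x-line at t=0.9469, next y-line at t=0.9600; Δt_x=1.1547, Δt_y=2.0000
    x: enter (6,1) at t=0.9469 ← occupied
  → r_5 = 0.9469

ranges = [1.0400, 0.5383, 0.6004, 0.8489, 0.9469]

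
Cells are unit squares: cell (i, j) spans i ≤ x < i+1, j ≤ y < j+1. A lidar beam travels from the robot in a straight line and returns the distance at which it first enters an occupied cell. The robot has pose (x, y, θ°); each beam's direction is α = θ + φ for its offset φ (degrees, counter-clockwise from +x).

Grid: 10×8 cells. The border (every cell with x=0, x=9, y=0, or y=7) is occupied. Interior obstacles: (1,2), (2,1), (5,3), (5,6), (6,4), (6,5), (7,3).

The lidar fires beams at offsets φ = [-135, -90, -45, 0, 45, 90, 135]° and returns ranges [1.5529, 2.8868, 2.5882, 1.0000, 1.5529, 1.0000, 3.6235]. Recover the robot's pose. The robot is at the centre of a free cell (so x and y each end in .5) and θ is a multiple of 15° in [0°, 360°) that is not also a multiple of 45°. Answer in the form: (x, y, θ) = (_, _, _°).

Enumerate (i+0.5, j+0.5, θ) over the 41 free cells and 16 admissible headings. For each, cast all 7 beams and compare to the given ranges.
  (3.5, 1.5, 330°): beam 1 = 0.5176 ≠ 1.5529 ✗
  (4.5, 2.5, 105°): beam 1 = 3.0000 ≠ 1.5529 ✗
  (2.5, 5.5, 150°): beam 1 = 2.5882 ≠ 1.5529 ✗
  …
  (6.5, 2.5, 60°): r_1=1.5529, r_2=2.8868, r_3=2.5882, r_4=1.0000, r_5=1.5529, r_6=1.0000, r_7=3.6235 — all match ✓
No second candidate reproduces the full scan.

(x, y, θ) = (6.5, 2.5, 60°)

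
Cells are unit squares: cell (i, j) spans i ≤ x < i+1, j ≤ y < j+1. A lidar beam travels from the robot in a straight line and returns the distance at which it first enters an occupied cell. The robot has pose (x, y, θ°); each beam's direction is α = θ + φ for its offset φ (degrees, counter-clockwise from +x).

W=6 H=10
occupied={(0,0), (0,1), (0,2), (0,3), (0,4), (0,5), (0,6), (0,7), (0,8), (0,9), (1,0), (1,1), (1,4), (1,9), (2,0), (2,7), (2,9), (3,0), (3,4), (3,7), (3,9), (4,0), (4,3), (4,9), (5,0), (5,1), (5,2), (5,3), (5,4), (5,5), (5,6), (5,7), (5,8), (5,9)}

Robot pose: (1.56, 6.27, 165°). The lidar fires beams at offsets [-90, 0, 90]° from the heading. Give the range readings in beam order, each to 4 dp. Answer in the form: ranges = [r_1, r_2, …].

ranges = [1.7000, 0.5798, 1.3148]

beam 1: φ=-90°, α=75°
  direction (0.2588, 0.9659); cell (1,6); t to first gridline: x 1.7000, y 0.7558 (then +3.8637 / +1.0353)
    (1,7) via y @ 0.7558
    (2,7) via x @ 1.7000  # hit
  → r_1 = 1.7000
beam 2: φ=0°, α=165°
  direction (-0.9659, 0.2588); cell (1,6); t to first gridline: x 0.5798, y 2.8205 (then +1.0353 / +3.8637)
    (0,6) via x @ 0.5798  # hit
  → r_2 = 0.5798
beam 3: φ=90°, α=255°
  direction (-0.2588, -0.9659); cell (1,6); t to first gridline: x 2.1637, y 0.2795 (then +3.8637 / +1.0353)
    (1,5) via y @ 0.2795
    (1,4) via y @ 1.3148  # hit
  → r_3 = 1.3148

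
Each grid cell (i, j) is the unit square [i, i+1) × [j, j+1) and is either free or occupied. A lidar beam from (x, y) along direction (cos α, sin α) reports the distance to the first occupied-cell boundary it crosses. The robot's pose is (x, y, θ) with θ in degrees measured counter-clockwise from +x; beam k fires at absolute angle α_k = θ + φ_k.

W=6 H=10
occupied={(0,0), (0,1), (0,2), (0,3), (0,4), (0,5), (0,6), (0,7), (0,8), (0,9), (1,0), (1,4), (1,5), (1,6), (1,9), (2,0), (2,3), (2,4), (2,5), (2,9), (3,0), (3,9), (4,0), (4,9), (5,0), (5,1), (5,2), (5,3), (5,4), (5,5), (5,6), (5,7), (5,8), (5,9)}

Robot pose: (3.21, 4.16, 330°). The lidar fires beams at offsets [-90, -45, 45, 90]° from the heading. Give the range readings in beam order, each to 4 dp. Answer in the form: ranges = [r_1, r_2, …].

beam 1: φ=-90°, α=240°
  cosα=-0.5000 sinα=-0.8660 | (3,4) | tMaxX 0.4200 tMaxY 0.1848 | tΔX 2.0000 tΔY 1.1547
    t=0.1848 [y] (3,3)
    t=0.4200 [x] (2,3) — stop
  → r_1 = 0.4200
beam 2: φ=-45°, α=285°
  cosα=0.2588 sinα=-0.9659 | (3,4) | tMaxX 3.0523 tMaxY 0.1656 | tΔX 3.8637 tΔY 1.0353
    t=0.1656 [y] (3,3)
    t=1.2009 [y] (3,2)
    t=2.2362 [y] (3,1)
    t=3.0523 [x] (4,1)
    t=3.2715 [y] (4,0) — stop
  → r_2 = 3.2715
beam 3: φ=45°, α=15°
  cosα=0.9659 sinα=0.2588 | (3,4) | tMaxX 0.8179 tMaxY 3.2455 | tΔX 1.0353 tΔY 3.8637
    t=0.8179 [x] (4,4)
    t=1.8531 [x] (5,4) — stop
  → r_3 = 1.8531
beam 4: φ=90°, α=60°
  cosα=0.5000 sinα=0.8660 | (3,4) | tMaxX 1.5800 tMaxY 0.9699 | tΔX 2.0000 tΔY 1.1547
    t=0.9699 [y] (3,5)
    t=1.5800 [x] (4,5)
    t=2.1246 [y] (4,6)
    t=3.2793 [y] (4,7)
    t=3.5800 [x] (5,7) — stop
  → r_4 = 3.5800

ranges = [0.4200, 3.2715, 1.8531, 3.5800]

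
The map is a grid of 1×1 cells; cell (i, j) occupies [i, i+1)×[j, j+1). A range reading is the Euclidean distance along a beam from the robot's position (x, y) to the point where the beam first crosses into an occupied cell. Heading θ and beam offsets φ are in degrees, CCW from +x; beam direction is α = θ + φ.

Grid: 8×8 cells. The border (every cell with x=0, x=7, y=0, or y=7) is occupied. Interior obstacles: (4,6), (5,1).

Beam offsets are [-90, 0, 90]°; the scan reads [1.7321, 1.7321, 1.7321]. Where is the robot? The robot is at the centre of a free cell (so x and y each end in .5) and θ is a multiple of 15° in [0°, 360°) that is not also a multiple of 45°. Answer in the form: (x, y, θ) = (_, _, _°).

(x, y, θ) = (2.5, 5.5, 120°)

The pose lattice has 34·16 = 544 candidates. Test each by forward raycasting.
  (3.5, 3.5, 30°): beam 1 = 2.8868 ≠ 1.7321 ✗
  (4.5, 4.5, 75°): beam 1 = 2.5882 ≠ 1.7321 ✗
  (2.5, 5.5, 150°): beam 3 = 3.0000 ≠ 1.7321 ✗
  …
  (2.5, 5.5, 120°): r_1=1.7321, r_2=1.7321, r_3=1.7321 — all match ✓
Unique over the lattice → pose = (2.5, 5.5, 120°).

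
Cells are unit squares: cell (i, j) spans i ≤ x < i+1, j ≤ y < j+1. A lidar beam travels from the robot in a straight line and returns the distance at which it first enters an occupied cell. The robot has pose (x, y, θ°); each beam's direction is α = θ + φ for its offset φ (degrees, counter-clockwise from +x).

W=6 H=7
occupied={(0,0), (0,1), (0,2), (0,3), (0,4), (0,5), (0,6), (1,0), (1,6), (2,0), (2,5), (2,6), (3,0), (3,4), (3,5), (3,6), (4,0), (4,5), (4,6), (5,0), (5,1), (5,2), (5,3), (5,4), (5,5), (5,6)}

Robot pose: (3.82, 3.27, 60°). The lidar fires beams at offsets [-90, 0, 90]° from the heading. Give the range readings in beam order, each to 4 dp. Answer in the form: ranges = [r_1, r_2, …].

beam 1: φ=-90°, α=330°
  d=(0.8660,-0.5000)  start (3,3)  tX=0.2078 tY=0.5400  stride 1/|dx|=1.1547 1/|dy|=2.0000
    cross x-line → (4,3), t=0.2078
    cross y-line → (4,2), t=0.5400
    cross x-line → (5,2), t=1.3625 (wall)
  → r_1 = 1.3625
beam 2: φ=0°, α=60°
  d=(0.5000,0.8660)  start (3,3)  tX=0.3600 tY=0.8429  stride 1/|dx|=2.0000 1/|dy|=1.1547
    cross x-line → (4,3), t=0.3600
    cross y-line → (4,4), t=0.8429
    cross y-line → (4,5), t=1.9976 (wall)
  → r_2 = 1.9976
beam 3: φ=90°, α=150°
  d=(-0.8660,0.5000)  start (3,3)  tX=0.9469 tY=1.4600  stride 1/|dx|=1.1547 1/|dy|=2.0000
    cross x-line → (2,3), t=0.9469
    cross y-line → (2,4), t=1.4600
    cross x-line → (1,4), t=2.1016
    cross x-line → (0,4), t=3.2563 (wall)
  → r_3 = 3.2563

ranges = [1.3625, 1.9976, 3.2563]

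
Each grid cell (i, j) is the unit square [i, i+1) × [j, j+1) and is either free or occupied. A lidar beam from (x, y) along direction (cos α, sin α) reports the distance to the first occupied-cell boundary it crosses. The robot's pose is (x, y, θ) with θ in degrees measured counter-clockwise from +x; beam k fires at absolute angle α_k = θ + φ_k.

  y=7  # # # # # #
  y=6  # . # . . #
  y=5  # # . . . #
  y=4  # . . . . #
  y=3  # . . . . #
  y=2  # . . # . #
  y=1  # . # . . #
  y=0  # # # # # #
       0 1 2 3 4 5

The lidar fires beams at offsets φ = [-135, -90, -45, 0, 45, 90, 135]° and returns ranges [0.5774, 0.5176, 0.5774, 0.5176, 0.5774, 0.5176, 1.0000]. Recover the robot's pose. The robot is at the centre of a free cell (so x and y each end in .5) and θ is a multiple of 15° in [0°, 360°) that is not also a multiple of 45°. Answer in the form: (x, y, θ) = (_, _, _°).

(x, y, θ) = (3.5, 1.5, 195°)

The pose lattice has 20·16 = 320 candidates. Test each by forward raycasting.
  (3.5, 3.5, 150°): beam 1 = 1.5529 ≠ 0.5774 ✗
  (2.5, 2.5, 120°): beam 1 = 0.5176 ≠ 0.5774 ✗
  (4.5, 3.5, 285°): beam 1 = 3.0000 ≠ 0.5774 ✗
  (4.5, 4.5, 165°): beam 2 = 1.9319 ≠ 0.5176 ✗
  …
  (3.5, 1.5, 195°): r_1=0.5774, r_2=0.5176, r_3=0.5774, r_4=0.5176, r_5=0.5774, r_6=0.5176, r_7=1.0000 — all match ✓
Unique over the lattice → pose = (3.5, 1.5, 195°).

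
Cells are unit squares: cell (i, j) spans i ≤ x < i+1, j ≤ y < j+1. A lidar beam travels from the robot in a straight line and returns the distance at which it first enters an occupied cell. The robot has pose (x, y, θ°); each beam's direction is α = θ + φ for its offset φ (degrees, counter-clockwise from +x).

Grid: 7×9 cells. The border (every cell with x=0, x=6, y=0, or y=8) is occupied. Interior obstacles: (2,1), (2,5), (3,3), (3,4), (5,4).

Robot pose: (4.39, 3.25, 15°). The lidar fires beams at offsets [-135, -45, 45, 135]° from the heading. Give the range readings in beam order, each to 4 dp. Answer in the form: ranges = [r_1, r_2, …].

ranges = [2.5981, 1.8591, 1.2200, 0.4503]

beam 1: φ=-135°, α=240°
  dir = (cos 240°, sin 240°) = (-0.5000, -0.8660); from cell (4,3)
  next x-line at t=0.7800, next y-line at t=0.2887; Δt_x=2.0000, Δt_y=1.1547
    y: enter (4,2) at t=0.2887
    x: enter (3,2) at t=0.7800
    y: enter (3,1) at t=1.4434
    y: enter (3,0) at t=2.5981 ← occupied
  → r_1 = 2.5981
beam 2: φ=-45°, α=330°
  dir = (cos 330°, sin 330°) = (0.8660, -0.5000); from cell (4,3)
  next x-line at t=0.7044, next y-line at t=0.5000; Δt_x=1.1547, Δt_y=2.0000
    y: enter (4,2) at t=0.5000
    x: enter (5,2) at t=0.7044
    x: enter (6,2) at t=1.8591 ← occupied
  → r_2 = 1.8591
beam 3: φ=45°, α=60°
  dir = (cos 60°, sin 60°) = (0.5000, 0.8660); from cell (4,3)
  next x-line at t=1.2200, next y-line at t=0.8660; Δt_x=2.0000, Δt_y=1.1547
    y: enter (4,4) at t=0.8660
    x: enter (5,4) at t=1.2200 ← occupied
  → r_3 = 1.2200
beam 4: φ=135°, α=150°
  dir = (cos 150°, sin 150°) = (-0.8660, 0.5000); from cell (4,3)
  next x-line at t=0.4503, next y-line at t=1.5000; Δt_x=1.1547, Δt_y=2.0000
    x: enter (3,3) at t=0.4503 ← occupied
  → r_4 = 0.4503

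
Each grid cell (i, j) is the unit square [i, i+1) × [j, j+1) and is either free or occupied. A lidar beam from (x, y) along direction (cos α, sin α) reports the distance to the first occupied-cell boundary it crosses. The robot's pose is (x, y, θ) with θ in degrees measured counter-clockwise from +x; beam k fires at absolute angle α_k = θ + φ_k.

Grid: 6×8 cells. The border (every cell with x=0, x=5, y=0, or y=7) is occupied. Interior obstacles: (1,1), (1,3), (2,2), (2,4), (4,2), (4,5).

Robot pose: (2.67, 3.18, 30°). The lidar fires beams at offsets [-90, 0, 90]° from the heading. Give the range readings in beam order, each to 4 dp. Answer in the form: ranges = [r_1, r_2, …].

beam 1: φ=-90°, α=300°
  cosα=0.5000 sinα=-0.8660 | (2,3) | tMaxX 0.6600 tMaxY 0.2078 | tΔX 2.0000 tΔY 1.1547
    t=0.2078 [y] (2,2) — stop
  → r_1 = 0.2078
beam 2: φ=0°, α=30°
  cosα=0.8660 sinα=0.5000 | (2,3) | tMaxX 0.3811 tMaxY 1.6400 | tΔX 1.1547 tΔY 2.0000
    t=0.3811 [x] (3,3)
    t=1.5358 [x] (4,3)
    t=1.6400 [y] (4,4)
    t=2.6905 [x] (5,4) — stop
  → r_2 = 2.6905
beam 3: φ=90°, α=120°
  cosα=-0.5000 sinα=0.8660 | (2,3) | tMaxX 1.3400 tMaxY 0.9469 | tΔX 2.0000 tΔY 1.1547
    t=0.9469 [y] (2,4) — stop
  → r_3 = 0.9469

ranges = [0.2078, 2.6905, 0.9469]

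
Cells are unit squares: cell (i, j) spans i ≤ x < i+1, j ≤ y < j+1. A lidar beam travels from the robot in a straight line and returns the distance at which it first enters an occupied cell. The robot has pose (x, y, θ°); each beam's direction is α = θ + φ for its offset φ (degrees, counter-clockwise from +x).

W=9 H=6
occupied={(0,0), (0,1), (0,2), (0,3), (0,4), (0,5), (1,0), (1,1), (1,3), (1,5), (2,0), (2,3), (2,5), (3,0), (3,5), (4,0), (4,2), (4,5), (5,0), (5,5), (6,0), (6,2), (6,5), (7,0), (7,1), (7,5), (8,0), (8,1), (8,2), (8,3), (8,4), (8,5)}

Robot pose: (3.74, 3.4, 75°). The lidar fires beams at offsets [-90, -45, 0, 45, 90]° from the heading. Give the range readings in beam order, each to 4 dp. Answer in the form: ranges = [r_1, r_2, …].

beam 1: φ=-90°, α=345°
  d=(0.9659,-0.2588)  start (3,3)  tX=0.2692 tY=1.5455  stride 1/|dx|=1.0353 1/|dy|=3.8637
    cross x-line → (4,3), t=0.2692
    cross x-line → (5,3), t=1.3044
    cross y-line → (5,2), t=1.5455
    cross x-line → (6,2), t=2.3397 (wall)
  → r_1 = 2.3397
beam 2: φ=-45°, α=30°
  d=(0.8660,0.5000)  start (3,3)  tX=0.3002 tY=1.2000  stride 1/|dx|=1.1547 1/|dy|=2.0000
    cross x-line → (4,3), t=0.3002
    cross y-line → (4,4), t=1.2000
    cross x-line → (5,4), t=1.4549
    cross x-line → (6,4), t=2.6096
    cross y-line → (6,5), t=3.2000 (wall)
  → r_2 = 3.2000
beam 3: φ=0°, α=75°
  d=(0.2588,0.9659)  start (3,3)  tX=1.0046 tY=0.6212  stride 1/|dx|=3.8637 1/|dy|=1.0353
    cross y-line → (3,4), t=0.6212
    cross x-line → (4,4), t=1.0046
    cross y-line → (4,5), t=1.6564 (wall)
  → r_3 = 1.6564
beam 4: φ=45°, α=120°
  d=(-0.5000,0.8660)  start (3,3)  tX=1.4800 tY=0.6928  stride 1/|dx|=2.0000 1/|dy|=1.1547
    cross y-line → (3,4), t=0.6928
    cross x-line → (2,4), t=1.4800
    cross y-line → (2,5), t=1.8475 (wall)
  → r_4 = 1.8475
beam 5: φ=90°, α=165°
  d=(-0.9659,0.2588)  start (3,3)  tX=0.7661 tY=2.3182  stride 1/|dx|=1.0353 1/|dy|=3.8637
    cross x-line → (2,3), t=0.7661 (wall)
  → r_5 = 0.7661

ranges = [2.3397, 3.2000, 1.6564, 1.8475, 0.7661]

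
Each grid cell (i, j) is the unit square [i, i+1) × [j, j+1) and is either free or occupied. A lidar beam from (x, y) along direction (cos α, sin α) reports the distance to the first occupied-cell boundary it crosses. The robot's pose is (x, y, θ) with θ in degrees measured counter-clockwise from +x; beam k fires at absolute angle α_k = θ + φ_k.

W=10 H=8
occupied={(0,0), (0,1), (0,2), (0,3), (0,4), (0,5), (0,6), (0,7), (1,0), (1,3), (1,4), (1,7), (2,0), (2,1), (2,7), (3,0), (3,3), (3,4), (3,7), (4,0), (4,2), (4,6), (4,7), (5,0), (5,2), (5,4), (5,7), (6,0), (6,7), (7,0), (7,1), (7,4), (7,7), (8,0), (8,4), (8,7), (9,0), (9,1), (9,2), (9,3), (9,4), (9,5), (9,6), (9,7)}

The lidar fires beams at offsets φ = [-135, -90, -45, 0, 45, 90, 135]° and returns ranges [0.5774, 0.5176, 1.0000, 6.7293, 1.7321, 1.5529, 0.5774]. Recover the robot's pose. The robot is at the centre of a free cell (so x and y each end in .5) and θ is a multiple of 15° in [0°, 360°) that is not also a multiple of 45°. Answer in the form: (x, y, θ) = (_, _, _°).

The pose lattice has 36·16 = 576 candidates. Test each by forward raycasting.
  (4.5, 4.5, 300°): beam 1 = 0.5176 ≠ 0.5774 ✗
  (8.5, 6.5, 300°): beam 1 = 1.9319 ≠ 0.5774 ✗
  (5.5, 5.5, 75°): beam 2 = 1.9319 ≠ 0.5176 ✗
  …
  (8.5, 6.5, 195°): r_1=0.5774, r_2=0.5176, r_3=1.0000, r_4=6.7293, r_5=1.7321, r_6=1.5529, r_7=0.5774 — all match ✓
Only this pose fits every beam.

(x, y, θ) = (8.5, 6.5, 195°)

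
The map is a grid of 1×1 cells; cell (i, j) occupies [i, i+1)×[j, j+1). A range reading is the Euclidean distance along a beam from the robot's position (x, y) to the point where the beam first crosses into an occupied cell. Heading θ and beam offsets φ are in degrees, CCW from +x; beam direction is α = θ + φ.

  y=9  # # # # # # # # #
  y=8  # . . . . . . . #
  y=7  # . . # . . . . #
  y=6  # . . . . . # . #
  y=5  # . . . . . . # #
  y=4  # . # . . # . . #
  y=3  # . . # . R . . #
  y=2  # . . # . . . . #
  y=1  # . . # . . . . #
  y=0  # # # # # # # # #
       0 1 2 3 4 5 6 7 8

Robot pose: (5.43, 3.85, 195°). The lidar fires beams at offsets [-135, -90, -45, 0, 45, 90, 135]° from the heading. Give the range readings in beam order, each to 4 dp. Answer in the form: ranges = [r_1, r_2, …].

beam 1: φ=-135°, α=60°
  d=(0.5000,0.8660)  start (5,3)  tX=1.1400 tY=0.1732  stride 1/|dx|=2.0000 1/|dy|=1.1547
    cross y-line → (5,4), t=0.1732 (wall)
  → r_1 = 0.1732
beam 2: φ=-90°, α=105°
  d=(-0.2588,0.9659)  start (5,3)  tX=1.6614 tY=0.1553  stride 1/|dx|=3.8637 1/|dy|=1.0353
    cross y-line → (5,4), t=0.1553 (wall)
  → r_2 = 0.1553
beam 3: φ=-45°, α=150°
  d=(-0.8660,0.5000)  start (5,3)  tX=0.4965 tY=0.3000  stride 1/|dx|=1.1547 1/|dy|=2.0000
    cross y-line → (5,4), t=0.3000 (wall)
  → r_3 = 0.3000
beam 4: φ=0°, α=195°
  d=(-0.9659,-0.2588)  start (5,3)  tX=0.4452 tY=3.2841  stride 1/|dx|=1.0353 1/|dy|=3.8637
    cross x-line → (4,3), t=0.4452
    cross x-line → (3,3), t=1.4804 (wall)
  → r_4 = 1.4804
beam 5: φ=45°, α=240°
  d=(-0.5000,-0.8660)  start (5,3)  tX=0.8600 tY=0.9815  stride 1/|dx|=2.0000 1/|dy|=1.1547
    cross x-line → (4,3), t=0.8600
    cross y-line → (4,2), t=0.9815
    cross y-line → (4,1), t=2.1362
    cross x-line → (3,1), t=2.8600 (wall)
  → r_5 = 2.8600
beam 6: φ=90°, α=285°
  d=(0.2588,-0.9659)  start (5,3)  tX=2.2023 tY=0.8800  stride 1/|dx|=3.8637 1/|dy|=1.0353
    cross y-line → (5,2), t=0.8800
    cross y-line → (5,1), t=1.9153
    cross x-line → (6,1), t=2.2023
    cross y-line → (6,0), t=2.9505 (wall)
  → r_6 = 2.9505
beam 7: φ=135°, α=330°
  d=(0.8660,-0.5000)  start (5,3)  tX=0.6582 tY=1.7000  stride 1/|dx|=1.1547 1/|dy|=2.0000
    cross x-line → (6,3), t=0.6582
    cross y-line → (6,2), t=1.7000
    cross x-line → (7,2), t=1.8129
    cross x-line → (8,2), t=2.9676 (wall)
  → r_7 = 2.9676

ranges = [0.1732, 0.1553, 0.3000, 1.4804, 2.8600, 2.9505, 2.9676]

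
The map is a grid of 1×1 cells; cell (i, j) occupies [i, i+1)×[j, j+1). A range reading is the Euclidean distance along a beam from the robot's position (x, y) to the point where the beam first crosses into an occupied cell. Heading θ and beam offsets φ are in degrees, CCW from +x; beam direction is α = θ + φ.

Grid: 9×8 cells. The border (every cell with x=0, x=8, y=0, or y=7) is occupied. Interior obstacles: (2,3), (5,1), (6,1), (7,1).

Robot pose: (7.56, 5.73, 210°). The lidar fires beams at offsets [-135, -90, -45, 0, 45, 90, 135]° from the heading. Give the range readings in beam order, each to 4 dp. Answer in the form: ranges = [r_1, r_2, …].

beam 1: φ=-135°, α=75°
  direction (0.2588, 0.9659); cell (7,5); t to first gridline: x 1.7000, y 0.2795 (then +3.8637 / +1.0353)
    (7,6) via y @ 0.2795
    (7,7) via y @ 1.3148  # hit
  → r_1 = 1.3148
beam 2: φ=-90°, α=120°
  direction (-0.5000, 0.8660); cell (7,5); t to first gridline: x 1.1200, y 0.3118 (then +2.0000 / +1.1547)
    (7,6) via y @ 0.3118
    (6,6) via x @ 1.1200
    (6,7) via y @ 1.4665  # hit
  → r_2 = 1.4665
beam 3: φ=-45°, α=165°
  direction (-0.9659, 0.2588); cell (7,5); t to first gridline: x 0.5798, y 1.0432 (then +1.0353 / +3.8637)
    (6,5) via x @ 0.5798
    (6,6) via y @ 1.0432
    (5,6) via x @ 1.6150
    (4,6) via x @ 2.6503
    (3,6) via x @ 3.6856
    (2,6) via x @ 4.7209
    (2,7) via y @ 4.9069  # hit
  → r_3 = 4.9069
beam 4: φ=0°, α=210°
  direction (-0.8660, -0.5000); cell (7,5); t to first gridline: x 0.6466, y 1.4600 (then +1.1547 / +2.0000)
    (6,5) via x @ 0.6466
    (6,4) via y @ 1.4600
    (5,4) via x @ 1.8013
    (4,4) via x @ 2.9560
    (4,3) via y @ 3.4600
    (3,3) via x @ 4.1107
    (2,3) via x @ 5.2654  # hit
  → r_4 = 5.2654
beam 5: φ=45°, α=255°
  direction (-0.2588, -0.9659); cell (7,5); t to first gridline: x 2.1637, y 0.7558 (then +3.8637 / +1.0353)
    (7,4) via y @ 0.7558
    (7,3) via y @ 1.7910
    (6,3) via x @ 2.1637
    (6,2) via y @ 2.8263
    (6,1) via y @ 3.8616  # hit
  → r_5 = 3.8616
beam 6: φ=90°, α=300°
  direction (0.5000, -0.8660); cell (7,5); t to first gridline: x 0.8800, y 0.8429 (then +2.0000 / +1.1547)
    (7,4) via y @ 0.8429
    (8,4) via x @ 0.8800  # hit
  → r_6 = 0.8800
beam 7: φ=135°, α=345°
  direction (0.9659, -0.2588); cell (7,5); t to first gridline: x 0.4555, y 2.8205 (then +1.0353 / +3.8637)
    (8,5) via x @ 0.4555  # hit
  → r_7 = 0.4555

ranges = [1.3148, 1.4665, 4.9069, 5.2654, 3.8616, 0.8800, 0.4555]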